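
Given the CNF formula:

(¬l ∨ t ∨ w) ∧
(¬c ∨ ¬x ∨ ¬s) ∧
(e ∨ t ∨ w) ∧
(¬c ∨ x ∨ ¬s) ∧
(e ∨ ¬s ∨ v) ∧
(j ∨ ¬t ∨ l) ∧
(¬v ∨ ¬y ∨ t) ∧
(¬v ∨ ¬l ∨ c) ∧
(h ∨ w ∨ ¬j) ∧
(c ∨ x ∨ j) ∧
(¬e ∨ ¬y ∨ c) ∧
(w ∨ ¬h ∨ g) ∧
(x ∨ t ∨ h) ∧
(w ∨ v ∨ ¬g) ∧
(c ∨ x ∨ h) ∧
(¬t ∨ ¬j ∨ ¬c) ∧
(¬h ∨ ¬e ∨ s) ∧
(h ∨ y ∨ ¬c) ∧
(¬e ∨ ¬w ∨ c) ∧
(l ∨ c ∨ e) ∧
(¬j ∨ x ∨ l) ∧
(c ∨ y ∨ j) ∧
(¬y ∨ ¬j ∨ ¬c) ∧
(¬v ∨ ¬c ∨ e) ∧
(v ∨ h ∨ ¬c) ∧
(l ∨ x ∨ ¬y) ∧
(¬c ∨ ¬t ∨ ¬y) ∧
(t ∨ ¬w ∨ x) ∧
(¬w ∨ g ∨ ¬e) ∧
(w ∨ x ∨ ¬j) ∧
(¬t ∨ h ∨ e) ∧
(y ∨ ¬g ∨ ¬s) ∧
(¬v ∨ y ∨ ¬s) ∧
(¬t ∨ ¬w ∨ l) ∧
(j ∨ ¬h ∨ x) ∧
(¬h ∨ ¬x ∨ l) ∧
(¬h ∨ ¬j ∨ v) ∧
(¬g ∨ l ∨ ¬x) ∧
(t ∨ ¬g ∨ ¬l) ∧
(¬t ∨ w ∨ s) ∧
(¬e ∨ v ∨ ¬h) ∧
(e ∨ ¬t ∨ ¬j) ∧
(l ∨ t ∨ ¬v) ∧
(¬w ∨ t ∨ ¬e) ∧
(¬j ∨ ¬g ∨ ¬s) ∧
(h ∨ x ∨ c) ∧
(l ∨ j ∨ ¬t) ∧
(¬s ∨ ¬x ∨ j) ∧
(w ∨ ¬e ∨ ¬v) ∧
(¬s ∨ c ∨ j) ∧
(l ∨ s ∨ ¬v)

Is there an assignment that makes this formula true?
Yes

Yes, the formula is satisfiable.

One satisfying assignment is: x=True, h=False, l=True, s=False, c=False, v=False, g=False, w=True, j=True, e=False, t=False, y=False

Verification: With this assignment, all 51 clauses evaluate to true.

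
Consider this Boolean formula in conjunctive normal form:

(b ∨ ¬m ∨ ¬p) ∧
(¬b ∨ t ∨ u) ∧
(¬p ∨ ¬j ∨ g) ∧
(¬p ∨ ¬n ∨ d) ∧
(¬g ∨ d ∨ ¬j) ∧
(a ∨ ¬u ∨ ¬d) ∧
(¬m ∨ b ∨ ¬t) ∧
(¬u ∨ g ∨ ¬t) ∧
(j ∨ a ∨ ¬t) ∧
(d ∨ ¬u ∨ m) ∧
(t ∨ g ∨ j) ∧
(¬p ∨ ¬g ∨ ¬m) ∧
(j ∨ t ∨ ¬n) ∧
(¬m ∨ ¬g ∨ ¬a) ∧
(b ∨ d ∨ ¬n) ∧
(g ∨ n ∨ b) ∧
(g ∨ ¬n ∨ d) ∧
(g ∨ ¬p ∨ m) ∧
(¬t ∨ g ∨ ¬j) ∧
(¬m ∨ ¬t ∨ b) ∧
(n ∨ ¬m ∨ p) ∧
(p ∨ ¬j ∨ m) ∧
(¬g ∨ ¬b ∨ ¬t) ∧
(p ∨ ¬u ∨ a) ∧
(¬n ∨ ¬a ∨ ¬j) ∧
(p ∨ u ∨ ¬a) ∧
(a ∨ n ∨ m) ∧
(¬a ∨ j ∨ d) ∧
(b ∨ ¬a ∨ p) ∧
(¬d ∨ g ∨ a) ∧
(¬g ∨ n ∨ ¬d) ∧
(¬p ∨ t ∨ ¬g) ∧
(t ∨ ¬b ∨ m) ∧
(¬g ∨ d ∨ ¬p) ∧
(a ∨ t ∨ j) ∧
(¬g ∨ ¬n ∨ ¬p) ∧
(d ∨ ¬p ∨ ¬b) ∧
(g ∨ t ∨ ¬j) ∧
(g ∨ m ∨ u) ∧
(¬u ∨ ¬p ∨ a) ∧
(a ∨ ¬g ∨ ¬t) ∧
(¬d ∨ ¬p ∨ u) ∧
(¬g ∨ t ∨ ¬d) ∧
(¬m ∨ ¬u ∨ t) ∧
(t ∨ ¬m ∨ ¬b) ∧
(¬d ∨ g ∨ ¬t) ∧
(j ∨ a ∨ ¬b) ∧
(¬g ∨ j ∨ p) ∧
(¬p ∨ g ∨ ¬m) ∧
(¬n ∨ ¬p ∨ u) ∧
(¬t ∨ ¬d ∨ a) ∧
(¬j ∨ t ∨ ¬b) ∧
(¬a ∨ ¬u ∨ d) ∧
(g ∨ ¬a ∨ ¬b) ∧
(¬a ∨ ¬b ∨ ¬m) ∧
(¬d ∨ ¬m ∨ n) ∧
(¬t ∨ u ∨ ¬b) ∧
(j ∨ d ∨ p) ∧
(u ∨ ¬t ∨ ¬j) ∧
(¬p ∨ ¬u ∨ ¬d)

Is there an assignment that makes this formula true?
No

No, the formula is not satisfiable.

No assignment of truth values to the variables can make all 60 clauses true simultaneously.

The formula is UNSAT (unsatisfiable).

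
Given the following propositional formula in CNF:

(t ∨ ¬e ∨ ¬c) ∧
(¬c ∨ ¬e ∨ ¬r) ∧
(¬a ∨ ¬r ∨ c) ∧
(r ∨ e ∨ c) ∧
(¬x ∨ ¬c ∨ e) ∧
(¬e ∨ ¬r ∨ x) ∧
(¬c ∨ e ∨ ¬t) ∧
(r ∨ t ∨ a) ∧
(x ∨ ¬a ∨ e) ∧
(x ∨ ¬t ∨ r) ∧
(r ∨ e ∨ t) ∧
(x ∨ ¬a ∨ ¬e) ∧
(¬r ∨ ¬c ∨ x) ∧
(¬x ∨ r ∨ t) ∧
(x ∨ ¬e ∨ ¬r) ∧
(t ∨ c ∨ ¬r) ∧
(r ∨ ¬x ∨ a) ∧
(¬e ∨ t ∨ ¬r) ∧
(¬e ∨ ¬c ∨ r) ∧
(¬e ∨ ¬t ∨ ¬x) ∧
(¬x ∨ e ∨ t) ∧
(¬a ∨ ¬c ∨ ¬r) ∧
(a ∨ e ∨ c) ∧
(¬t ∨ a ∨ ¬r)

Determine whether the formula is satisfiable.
No

No, the formula is not satisfiable.

No assignment of truth values to the variables can make all 24 clauses true simultaneously.

The formula is UNSAT (unsatisfiable).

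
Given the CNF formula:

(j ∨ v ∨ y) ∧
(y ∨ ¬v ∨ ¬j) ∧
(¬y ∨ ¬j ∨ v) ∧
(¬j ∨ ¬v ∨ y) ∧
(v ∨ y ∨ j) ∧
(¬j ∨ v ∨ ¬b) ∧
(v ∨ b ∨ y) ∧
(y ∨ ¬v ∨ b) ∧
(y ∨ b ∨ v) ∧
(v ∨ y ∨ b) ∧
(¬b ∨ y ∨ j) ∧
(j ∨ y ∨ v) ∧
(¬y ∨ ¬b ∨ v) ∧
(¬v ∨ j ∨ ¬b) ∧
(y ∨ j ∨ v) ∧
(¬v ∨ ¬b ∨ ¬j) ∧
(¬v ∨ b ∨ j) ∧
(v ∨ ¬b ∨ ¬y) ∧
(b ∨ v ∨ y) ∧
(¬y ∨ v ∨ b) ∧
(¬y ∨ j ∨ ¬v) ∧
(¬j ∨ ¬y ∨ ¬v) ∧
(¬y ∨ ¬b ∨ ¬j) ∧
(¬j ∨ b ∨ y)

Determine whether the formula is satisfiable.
No

No, the formula is not satisfiable.

No assignment of truth values to the variables can make all 24 clauses true simultaneously.

The formula is UNSAT (unsatisfiable).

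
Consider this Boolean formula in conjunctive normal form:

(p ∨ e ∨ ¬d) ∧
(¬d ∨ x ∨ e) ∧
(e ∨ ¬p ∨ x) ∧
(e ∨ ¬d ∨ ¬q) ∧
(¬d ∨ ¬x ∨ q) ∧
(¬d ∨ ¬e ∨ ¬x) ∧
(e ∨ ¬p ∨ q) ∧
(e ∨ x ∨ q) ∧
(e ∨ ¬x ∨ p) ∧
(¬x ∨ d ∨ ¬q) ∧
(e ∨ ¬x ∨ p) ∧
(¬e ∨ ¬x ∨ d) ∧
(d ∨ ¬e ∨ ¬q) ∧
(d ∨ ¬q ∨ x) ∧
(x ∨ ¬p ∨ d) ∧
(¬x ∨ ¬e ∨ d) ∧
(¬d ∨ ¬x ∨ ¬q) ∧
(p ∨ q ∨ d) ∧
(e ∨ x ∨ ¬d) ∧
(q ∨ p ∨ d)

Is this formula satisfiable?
Yes

Yes, the formula is satisfiable.

One satisfying assignment is: e=True, d=True, x=False, q=True, p=False

Verification: With this assignment, all 20 clauses evaluate to true.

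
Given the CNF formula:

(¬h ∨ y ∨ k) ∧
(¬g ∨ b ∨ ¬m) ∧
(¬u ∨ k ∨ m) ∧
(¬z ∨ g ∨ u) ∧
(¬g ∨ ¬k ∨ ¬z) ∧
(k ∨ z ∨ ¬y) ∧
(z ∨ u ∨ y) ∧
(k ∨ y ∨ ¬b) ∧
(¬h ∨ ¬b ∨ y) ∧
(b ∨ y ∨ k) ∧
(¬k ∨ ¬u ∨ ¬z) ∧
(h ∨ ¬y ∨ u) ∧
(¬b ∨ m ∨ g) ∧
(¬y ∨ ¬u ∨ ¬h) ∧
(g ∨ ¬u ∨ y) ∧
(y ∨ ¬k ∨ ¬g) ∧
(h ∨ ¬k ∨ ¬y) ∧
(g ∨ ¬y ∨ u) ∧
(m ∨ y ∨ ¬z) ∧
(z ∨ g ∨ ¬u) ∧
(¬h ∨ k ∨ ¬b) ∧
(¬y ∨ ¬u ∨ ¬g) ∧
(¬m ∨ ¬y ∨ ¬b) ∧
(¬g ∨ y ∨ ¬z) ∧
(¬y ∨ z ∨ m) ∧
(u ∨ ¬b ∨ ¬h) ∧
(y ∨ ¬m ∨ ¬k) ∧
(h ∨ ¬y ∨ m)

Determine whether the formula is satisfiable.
Yes

Yes, the formula is satisfiable.

One satisfying assignment is: g=False, b=False, k=False, y=True, m=True, h=False, u=True, z=True

Verification: With this assignment, all 28 clauses evaluate to true.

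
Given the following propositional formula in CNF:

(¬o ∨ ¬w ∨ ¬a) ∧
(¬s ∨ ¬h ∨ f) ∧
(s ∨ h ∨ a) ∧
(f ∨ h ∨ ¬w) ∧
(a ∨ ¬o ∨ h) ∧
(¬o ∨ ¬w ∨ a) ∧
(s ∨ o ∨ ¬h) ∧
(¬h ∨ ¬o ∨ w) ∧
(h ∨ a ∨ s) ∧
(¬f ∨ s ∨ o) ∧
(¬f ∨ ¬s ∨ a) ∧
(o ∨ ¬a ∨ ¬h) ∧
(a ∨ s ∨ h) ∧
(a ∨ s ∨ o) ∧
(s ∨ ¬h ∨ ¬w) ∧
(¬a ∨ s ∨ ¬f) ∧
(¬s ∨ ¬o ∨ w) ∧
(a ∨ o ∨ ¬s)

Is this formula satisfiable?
Yes

Yes, the formula is satisfiable.

One satisfying assignment is: f=False, s=False, h=False, o=False, w=False, a=True

Verification: With this assignment, all 18 clauses evaluate to true.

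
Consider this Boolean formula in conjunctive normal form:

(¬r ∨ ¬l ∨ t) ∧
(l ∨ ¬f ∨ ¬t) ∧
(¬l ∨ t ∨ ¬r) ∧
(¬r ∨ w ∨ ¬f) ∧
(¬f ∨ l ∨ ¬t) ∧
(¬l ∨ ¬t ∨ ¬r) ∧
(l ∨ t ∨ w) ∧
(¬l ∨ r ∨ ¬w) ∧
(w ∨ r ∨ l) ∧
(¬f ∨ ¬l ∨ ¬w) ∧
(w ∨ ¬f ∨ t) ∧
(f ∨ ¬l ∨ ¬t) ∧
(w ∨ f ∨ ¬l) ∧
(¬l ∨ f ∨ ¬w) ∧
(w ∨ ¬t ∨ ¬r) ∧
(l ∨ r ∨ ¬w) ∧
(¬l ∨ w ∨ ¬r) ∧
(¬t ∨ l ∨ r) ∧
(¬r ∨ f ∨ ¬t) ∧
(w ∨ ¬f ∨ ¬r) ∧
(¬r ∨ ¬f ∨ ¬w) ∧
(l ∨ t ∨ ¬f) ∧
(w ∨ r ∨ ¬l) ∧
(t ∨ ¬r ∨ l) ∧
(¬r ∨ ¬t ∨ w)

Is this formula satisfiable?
No

No, the formula is not satisfiable.

No assignment of truth values to the variables can make all 25 clauses true simultaneously.

The formula is UNSAT (unsatisfiable).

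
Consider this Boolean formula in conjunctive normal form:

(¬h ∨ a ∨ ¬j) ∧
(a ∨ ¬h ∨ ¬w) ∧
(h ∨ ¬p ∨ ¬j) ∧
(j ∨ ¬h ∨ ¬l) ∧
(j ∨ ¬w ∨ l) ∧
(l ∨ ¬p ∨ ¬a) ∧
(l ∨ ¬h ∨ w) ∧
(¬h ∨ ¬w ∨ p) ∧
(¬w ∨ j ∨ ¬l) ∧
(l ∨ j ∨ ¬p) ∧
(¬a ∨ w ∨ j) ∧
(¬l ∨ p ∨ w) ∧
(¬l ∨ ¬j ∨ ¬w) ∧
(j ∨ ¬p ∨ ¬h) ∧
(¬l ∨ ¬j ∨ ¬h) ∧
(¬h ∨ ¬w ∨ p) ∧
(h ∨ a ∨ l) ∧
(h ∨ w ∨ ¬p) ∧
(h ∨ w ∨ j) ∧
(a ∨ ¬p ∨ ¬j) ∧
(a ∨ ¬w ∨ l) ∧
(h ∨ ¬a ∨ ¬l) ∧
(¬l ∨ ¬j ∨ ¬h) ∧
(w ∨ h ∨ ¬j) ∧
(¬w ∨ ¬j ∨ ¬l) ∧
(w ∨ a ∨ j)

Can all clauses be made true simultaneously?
Yes

Yes, the formula is satisfiable.

One satisfying assignment is: w=True, a=True, l=False, h=False, j=True, p=False

Verification: With this assignment, all 26 clauses evaluate to true.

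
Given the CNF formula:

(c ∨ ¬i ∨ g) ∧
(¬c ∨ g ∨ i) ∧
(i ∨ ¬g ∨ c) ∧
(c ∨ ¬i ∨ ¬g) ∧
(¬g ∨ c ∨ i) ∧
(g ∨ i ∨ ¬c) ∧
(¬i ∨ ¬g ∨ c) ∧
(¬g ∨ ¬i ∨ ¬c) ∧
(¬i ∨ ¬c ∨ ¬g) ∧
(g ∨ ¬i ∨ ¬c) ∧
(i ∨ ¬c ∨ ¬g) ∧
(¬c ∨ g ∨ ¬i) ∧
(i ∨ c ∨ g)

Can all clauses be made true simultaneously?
No

No, the formula is not satisfiable.

No assignment of truth values to the variables can make all 13 clauses true simultaneously.

The formula is UNSAT (unsatisfiable).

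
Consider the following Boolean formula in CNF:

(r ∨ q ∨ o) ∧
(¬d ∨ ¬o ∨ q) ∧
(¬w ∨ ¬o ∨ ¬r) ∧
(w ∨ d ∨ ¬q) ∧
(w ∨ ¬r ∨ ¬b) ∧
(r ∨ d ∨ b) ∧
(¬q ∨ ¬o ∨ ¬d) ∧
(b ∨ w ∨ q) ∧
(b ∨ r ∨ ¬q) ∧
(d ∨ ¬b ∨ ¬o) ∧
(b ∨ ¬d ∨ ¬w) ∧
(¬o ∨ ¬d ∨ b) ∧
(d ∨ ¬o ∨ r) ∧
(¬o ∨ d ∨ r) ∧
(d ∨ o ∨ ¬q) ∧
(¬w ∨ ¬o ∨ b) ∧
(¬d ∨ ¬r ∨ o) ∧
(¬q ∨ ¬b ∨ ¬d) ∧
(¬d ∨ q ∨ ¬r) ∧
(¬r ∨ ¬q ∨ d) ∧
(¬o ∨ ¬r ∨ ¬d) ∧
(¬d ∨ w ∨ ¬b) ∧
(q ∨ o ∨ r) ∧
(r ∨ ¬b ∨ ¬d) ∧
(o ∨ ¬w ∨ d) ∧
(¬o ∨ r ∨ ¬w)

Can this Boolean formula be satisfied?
No

No, the formula is not satisfiable.

No assignment of truth values to the variables can make all 26 clauses true simultaneously.

The formula is UNSAT (unsatisfiable).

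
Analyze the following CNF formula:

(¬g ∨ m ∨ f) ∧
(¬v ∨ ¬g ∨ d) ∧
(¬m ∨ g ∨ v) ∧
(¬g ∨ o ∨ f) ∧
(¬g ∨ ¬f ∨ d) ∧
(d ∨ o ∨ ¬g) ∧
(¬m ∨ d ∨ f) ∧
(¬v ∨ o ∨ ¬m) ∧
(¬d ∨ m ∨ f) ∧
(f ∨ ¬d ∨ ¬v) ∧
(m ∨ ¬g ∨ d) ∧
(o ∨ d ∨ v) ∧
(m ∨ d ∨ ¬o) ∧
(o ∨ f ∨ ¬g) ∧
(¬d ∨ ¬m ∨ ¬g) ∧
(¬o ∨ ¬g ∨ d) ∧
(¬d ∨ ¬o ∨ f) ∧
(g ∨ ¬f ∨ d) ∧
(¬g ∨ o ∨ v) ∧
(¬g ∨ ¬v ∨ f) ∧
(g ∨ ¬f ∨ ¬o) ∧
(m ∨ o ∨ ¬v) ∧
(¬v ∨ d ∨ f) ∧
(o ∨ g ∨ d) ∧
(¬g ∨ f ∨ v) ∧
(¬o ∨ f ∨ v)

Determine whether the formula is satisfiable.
Yes

Yes, the formula is satisfiable.

One satisfying assignment is: f=True, m=False, d=True, g=True, o=True, v=True

Verification: With this assignment, all 26 clauses evaluate to true.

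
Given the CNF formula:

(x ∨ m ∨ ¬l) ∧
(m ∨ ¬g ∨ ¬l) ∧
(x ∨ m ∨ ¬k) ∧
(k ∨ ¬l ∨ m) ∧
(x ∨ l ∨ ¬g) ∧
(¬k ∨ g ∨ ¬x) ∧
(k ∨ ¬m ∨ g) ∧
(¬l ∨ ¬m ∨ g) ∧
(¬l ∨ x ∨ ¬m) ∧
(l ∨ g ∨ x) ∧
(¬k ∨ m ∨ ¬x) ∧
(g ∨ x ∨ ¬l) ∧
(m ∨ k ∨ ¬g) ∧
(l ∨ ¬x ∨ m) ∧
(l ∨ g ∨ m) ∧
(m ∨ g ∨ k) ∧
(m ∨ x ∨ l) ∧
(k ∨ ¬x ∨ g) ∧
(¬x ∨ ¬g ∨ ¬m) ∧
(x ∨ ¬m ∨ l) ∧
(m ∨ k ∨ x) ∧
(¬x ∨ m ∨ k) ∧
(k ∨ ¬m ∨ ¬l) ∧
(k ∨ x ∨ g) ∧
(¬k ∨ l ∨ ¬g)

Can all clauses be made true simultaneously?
No

No, the formula is not satisfiable.

No assignment of truth values to the variables can make all 25 clauses true simultaneously.

The formula is UNSAT (unsatisfiable).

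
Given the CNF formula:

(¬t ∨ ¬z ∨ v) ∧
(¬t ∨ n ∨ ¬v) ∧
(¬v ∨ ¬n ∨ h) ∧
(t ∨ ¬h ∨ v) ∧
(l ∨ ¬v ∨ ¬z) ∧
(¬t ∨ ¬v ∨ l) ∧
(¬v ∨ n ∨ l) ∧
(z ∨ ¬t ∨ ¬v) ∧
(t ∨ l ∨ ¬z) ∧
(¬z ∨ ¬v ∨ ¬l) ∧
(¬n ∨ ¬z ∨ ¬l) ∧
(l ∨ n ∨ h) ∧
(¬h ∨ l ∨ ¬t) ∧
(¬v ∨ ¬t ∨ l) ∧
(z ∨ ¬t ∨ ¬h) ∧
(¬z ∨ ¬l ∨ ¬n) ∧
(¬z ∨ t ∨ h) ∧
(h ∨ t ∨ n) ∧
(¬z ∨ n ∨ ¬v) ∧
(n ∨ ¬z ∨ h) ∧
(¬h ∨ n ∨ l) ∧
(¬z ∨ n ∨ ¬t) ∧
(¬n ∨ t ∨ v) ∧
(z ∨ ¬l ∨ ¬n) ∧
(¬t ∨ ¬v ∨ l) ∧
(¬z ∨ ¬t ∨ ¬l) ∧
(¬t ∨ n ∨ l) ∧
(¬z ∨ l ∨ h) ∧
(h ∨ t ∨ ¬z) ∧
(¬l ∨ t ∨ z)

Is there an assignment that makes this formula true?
Yes

Yes, the formula is satisfiable.

One satisfying assignment is: n=True, t=True, z=False, v=False, h=False, l=False

Verification: With this assignment, all 30 clauses evaluate to true.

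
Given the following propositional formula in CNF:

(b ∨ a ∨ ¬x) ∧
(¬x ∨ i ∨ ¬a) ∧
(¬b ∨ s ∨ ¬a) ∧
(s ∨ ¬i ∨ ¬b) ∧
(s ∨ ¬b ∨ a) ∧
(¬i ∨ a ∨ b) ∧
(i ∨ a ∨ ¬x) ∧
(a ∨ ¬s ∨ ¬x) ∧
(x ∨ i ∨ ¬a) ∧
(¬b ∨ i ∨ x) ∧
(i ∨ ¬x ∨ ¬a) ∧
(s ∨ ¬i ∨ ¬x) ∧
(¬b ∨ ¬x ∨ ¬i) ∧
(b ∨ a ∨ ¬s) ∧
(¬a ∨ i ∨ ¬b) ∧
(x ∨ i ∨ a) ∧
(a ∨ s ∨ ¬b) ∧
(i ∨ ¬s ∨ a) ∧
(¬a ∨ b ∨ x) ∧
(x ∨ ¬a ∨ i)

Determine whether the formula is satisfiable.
Yes

Yes, the formula is satisfiable.

One satisfying assignment is: a=False, s=True, i=True, b=True, x=False

Verification: With this assignment, all 20 clauses evaluate to true.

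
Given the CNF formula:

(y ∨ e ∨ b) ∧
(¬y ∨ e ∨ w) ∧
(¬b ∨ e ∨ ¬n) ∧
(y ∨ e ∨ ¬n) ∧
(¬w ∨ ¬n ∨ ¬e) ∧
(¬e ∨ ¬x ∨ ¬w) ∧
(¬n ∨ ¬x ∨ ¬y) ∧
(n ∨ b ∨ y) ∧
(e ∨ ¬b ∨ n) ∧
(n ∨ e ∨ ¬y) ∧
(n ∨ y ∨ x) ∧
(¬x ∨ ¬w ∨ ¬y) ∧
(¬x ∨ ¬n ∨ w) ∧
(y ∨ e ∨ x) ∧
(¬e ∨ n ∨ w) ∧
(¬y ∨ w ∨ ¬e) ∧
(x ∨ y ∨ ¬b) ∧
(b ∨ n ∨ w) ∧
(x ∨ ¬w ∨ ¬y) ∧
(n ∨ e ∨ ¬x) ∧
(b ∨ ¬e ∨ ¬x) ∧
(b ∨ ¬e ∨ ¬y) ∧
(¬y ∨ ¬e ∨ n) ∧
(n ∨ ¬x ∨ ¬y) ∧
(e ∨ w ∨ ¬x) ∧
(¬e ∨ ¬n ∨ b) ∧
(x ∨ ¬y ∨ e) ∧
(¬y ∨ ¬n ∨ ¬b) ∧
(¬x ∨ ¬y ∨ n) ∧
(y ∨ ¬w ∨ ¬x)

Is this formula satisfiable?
No

No, the formula is not satisfiable.

No assignment of truth values to the variables can make all 30 clauses true simultaneously.

The formula is UNSAT (unsatisfiable).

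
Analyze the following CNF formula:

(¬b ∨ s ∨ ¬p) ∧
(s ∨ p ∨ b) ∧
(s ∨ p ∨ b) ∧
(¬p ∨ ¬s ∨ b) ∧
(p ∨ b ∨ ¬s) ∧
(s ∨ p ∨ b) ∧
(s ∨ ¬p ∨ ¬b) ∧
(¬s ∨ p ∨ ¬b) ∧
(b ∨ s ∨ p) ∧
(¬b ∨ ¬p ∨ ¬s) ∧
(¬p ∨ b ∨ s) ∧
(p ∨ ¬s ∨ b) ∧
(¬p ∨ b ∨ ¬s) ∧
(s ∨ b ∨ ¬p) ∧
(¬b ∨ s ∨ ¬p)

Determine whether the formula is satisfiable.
Yes

Yes, the formula is satisfiable.

One satisfying assignment is: p=False, s=False, b=True

Verification: With this assignment, all 15 clauses evaluate to true.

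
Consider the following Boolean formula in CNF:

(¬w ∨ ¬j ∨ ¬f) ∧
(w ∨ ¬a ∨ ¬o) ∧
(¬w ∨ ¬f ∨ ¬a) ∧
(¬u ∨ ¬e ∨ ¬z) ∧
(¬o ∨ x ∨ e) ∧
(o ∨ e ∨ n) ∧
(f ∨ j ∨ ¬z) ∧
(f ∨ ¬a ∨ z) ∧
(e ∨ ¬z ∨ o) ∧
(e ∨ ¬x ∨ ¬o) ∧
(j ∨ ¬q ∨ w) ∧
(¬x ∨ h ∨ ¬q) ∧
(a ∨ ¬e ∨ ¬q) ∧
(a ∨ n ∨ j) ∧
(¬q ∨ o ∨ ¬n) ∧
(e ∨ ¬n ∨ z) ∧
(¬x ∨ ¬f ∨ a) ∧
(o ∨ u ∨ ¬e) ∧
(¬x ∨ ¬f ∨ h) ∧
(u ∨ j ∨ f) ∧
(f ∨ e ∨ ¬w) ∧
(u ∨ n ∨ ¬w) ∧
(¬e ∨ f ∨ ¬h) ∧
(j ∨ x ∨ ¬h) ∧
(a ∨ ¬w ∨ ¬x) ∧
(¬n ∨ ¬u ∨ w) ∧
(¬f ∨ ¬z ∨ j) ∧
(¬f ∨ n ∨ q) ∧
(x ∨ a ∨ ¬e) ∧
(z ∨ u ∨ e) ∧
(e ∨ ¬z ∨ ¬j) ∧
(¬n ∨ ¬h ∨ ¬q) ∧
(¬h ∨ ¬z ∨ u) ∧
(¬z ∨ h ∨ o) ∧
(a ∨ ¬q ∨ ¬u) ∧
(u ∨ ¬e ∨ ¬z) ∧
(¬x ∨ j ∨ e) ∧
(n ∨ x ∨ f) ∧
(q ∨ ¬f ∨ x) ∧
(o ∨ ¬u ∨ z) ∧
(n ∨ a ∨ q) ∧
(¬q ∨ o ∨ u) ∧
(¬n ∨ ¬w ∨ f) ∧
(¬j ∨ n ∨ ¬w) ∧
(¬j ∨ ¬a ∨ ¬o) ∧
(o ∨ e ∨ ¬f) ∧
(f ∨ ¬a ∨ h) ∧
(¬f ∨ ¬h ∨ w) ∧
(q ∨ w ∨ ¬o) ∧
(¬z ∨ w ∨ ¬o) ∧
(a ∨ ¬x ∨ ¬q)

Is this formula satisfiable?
No

No, the formula is not satisfiable.

No assignment of truth values to the variables can make all 51 clauses true simultaneously.

The formula is UNSAT (unsatisfiable).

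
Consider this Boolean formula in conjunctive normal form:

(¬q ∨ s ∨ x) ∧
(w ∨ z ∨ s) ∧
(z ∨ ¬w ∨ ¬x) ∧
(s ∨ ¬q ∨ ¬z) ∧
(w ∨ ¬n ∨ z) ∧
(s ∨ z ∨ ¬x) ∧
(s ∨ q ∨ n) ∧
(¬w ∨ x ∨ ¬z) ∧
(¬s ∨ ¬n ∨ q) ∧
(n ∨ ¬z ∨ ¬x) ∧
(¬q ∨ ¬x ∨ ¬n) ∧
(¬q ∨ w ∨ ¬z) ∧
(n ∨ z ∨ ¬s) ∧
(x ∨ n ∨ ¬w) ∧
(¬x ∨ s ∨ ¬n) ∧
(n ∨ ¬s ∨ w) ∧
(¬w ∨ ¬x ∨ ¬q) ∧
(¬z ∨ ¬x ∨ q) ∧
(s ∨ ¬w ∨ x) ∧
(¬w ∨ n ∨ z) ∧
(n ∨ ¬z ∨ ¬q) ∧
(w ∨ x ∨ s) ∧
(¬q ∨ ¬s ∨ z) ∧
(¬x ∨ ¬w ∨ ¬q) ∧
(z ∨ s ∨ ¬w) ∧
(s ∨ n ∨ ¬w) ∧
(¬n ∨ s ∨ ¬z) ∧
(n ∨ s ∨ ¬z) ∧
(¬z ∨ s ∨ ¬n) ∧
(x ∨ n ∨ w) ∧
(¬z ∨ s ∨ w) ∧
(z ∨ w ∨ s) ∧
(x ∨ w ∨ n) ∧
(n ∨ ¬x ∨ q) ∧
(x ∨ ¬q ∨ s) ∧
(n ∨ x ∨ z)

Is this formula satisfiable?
No

No, the formula is not satisfiable.

No assignment of truth values to the variables can make all 36 clauses true simultaneously.

The formula is UNSAT (unsatisfiable).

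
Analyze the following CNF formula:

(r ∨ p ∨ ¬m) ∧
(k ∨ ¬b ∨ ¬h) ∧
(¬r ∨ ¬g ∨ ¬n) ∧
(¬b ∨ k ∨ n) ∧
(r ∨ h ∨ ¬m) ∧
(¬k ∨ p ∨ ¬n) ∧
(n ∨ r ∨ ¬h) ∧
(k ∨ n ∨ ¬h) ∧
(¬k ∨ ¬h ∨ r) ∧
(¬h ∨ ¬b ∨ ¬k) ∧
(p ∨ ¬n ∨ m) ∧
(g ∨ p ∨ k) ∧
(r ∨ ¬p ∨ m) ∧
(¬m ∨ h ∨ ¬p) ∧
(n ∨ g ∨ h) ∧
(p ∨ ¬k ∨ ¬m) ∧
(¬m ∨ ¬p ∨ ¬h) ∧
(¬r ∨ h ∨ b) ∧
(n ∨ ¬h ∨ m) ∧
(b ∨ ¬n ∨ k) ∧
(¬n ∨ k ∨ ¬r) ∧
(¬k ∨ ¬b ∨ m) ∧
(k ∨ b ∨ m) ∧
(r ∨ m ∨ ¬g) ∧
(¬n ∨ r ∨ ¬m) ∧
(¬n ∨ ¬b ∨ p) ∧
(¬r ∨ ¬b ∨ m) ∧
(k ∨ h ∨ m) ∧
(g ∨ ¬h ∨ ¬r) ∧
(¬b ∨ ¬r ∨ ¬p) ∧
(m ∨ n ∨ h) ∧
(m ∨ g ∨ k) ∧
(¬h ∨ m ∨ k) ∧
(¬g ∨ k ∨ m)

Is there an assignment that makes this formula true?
No

No, the formula is not satisfiable.

No assignment of truth values to the variables can make all 34 clauses true simultaneously.

The formula is UNSAT (unsatisfiable).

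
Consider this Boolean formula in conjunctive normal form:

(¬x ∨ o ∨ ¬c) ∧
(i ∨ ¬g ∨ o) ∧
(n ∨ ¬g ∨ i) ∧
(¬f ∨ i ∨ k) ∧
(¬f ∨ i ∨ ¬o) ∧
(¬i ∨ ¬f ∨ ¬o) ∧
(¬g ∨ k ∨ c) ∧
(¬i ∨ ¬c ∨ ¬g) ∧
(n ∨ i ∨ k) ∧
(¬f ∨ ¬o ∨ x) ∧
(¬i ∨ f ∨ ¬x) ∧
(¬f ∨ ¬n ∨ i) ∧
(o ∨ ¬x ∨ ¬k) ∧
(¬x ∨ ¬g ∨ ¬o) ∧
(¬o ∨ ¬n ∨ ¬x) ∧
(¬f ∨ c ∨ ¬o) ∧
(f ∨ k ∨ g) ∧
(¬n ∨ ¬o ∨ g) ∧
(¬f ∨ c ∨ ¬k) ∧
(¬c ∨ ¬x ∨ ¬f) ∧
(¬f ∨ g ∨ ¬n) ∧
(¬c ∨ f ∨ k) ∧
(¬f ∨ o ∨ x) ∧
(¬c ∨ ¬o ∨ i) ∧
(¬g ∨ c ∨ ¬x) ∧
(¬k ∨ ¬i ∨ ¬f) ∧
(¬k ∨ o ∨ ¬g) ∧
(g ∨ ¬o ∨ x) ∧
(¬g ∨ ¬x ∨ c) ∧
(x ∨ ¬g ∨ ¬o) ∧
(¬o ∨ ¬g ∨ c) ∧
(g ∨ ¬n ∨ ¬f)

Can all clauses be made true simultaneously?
Yes

Yes, the formula is satisfiable.

One satisfying assignment is: i=True, o=False, x=False, n=False, f=False, k=True, g=False, c=False

Verification: With this assignment, all 32 clauses evaluate to true.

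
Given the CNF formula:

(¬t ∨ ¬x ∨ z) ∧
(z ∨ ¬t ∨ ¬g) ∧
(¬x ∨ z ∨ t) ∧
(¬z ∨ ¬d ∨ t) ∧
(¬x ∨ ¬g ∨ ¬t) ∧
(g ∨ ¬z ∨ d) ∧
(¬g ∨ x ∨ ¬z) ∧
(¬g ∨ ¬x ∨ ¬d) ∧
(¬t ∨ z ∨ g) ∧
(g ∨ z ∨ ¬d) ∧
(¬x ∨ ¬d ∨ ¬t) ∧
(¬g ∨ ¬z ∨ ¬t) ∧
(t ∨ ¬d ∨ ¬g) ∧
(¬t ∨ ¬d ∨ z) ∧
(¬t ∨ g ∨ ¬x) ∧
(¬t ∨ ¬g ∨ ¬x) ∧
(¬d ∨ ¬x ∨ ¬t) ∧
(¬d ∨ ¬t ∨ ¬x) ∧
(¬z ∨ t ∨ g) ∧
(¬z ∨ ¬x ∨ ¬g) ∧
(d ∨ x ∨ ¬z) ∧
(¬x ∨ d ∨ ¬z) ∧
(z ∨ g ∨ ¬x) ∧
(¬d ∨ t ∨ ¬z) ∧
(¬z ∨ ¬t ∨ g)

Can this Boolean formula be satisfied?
Yes

Yes, the formula is satisfiable.

One satisfying assignment is: x=False, z=False, t=False, d=False, g=False

Verification: With this assignment, all 25 clauses evaluate to true.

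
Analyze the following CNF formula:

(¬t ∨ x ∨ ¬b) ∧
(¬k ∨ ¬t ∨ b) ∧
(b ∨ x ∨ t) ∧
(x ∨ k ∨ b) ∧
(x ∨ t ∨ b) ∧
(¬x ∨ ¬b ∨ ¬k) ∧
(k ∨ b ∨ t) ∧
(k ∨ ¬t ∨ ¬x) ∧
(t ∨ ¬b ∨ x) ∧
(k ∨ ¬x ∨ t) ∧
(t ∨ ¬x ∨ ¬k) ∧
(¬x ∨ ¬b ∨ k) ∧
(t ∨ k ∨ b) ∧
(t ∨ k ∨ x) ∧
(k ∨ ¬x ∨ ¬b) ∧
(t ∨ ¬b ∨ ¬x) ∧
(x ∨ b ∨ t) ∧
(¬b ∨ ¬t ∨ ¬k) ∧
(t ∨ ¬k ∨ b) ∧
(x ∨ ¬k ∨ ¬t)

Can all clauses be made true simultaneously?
No

No, the formula is not satisfiable.

No assignment of truth values to the variables can make all 20 clauses true simultaneously.

The formula is UNSAT (unsatisfiable).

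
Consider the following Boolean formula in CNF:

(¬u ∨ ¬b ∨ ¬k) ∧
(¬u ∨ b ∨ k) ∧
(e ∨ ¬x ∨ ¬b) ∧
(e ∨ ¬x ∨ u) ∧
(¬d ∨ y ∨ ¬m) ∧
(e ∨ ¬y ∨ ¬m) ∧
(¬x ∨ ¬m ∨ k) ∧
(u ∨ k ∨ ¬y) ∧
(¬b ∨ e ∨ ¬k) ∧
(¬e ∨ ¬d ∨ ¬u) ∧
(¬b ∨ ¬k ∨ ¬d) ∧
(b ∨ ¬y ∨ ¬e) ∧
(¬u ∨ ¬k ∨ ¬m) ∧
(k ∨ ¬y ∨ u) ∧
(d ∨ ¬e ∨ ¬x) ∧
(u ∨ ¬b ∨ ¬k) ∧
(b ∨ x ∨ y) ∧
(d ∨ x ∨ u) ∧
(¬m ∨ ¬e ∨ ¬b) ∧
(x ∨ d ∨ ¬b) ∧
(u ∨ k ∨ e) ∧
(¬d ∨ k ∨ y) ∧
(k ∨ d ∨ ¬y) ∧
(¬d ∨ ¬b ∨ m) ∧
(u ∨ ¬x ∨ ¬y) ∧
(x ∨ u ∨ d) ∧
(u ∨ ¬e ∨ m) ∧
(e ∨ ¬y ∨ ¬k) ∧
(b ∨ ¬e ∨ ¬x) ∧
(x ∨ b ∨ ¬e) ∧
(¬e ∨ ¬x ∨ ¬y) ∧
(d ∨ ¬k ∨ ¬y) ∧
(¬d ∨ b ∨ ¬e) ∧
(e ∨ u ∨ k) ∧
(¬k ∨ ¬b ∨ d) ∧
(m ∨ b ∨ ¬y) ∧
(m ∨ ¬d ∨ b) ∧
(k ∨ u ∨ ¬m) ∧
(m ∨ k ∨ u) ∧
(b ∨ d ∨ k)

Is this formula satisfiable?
Yes

Yes, the formula is satisfiable.

One satisfying assignment is: d=False, u=True, y=False, x=True, k=True, b=False, m=False, e=False

Verification: With this assignment, all 40 clauses evaluate to true.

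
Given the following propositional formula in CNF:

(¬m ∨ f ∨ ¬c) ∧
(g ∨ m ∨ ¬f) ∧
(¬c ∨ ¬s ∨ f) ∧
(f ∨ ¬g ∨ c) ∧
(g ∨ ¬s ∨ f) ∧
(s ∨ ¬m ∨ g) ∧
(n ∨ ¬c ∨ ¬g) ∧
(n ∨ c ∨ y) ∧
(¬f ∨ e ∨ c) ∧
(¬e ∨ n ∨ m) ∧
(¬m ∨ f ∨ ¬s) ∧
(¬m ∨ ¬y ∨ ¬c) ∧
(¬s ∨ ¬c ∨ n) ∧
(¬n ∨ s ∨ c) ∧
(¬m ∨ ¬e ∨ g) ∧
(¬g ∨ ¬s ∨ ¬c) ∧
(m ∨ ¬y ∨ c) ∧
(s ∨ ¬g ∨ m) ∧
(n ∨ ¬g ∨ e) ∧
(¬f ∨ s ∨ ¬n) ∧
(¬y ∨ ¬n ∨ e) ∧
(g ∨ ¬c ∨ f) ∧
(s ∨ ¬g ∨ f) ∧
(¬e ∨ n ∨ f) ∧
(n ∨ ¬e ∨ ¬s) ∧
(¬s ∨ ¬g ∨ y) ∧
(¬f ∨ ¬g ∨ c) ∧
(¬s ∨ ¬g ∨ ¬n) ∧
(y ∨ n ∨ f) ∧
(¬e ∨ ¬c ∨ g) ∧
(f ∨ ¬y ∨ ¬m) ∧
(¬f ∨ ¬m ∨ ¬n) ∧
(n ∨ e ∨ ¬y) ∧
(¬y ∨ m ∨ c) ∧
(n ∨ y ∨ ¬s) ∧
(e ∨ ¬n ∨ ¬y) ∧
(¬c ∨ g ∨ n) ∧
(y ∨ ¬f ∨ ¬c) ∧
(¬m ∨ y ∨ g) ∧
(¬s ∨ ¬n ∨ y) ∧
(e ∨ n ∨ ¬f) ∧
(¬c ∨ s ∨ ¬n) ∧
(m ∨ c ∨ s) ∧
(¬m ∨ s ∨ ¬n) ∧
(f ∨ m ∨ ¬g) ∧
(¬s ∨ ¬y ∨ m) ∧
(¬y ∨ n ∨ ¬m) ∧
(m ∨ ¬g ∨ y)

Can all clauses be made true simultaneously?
No

No, the formula is not satisfiable.

No assignment of truth values to the variables can make all 48 clauses true simultaneously.

The formula is UNSAT (unsatisfiable).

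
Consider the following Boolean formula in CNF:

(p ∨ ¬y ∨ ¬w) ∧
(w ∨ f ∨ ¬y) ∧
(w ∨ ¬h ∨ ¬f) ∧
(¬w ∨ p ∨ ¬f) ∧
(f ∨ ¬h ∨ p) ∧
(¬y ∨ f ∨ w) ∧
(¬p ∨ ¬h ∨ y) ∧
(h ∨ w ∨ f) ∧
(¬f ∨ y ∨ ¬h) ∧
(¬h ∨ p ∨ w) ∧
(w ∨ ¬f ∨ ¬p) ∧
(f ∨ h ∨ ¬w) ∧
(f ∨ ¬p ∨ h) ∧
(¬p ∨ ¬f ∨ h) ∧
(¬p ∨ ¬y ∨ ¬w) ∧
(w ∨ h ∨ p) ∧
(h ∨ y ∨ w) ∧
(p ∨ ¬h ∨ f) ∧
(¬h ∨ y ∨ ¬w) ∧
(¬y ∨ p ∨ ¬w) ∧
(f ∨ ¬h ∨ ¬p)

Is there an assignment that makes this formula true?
No

No, the formula is not satisfiable.

No assignment of truth values to the variables can make all 21 clauses true simultaneously.

The formula is UNSAT (unsatisfiable).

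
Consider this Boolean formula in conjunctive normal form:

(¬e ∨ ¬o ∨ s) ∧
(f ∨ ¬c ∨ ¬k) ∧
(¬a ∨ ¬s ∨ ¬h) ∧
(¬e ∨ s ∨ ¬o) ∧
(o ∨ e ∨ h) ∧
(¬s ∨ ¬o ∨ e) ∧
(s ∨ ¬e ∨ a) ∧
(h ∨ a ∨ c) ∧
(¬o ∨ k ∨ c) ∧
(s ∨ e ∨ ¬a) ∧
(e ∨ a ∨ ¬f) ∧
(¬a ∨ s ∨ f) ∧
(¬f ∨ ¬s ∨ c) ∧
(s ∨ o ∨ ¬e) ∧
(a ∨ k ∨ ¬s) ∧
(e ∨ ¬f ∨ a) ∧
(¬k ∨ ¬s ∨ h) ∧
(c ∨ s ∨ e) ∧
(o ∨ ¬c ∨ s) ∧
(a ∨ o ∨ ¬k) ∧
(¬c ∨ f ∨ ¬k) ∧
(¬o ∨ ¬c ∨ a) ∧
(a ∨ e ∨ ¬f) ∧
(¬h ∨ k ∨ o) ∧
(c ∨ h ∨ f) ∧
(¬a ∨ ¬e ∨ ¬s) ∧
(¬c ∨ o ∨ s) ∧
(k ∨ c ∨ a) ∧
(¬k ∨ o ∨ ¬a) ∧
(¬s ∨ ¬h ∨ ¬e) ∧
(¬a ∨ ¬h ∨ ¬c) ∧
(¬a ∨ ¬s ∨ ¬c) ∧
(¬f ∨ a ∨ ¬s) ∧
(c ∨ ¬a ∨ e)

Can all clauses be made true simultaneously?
No

No, the formula is not satisfiable.

No assignment of truth values to the variables can make all 34 clauses true simultaneously.

The formula is UNSAT (unsatisfiable).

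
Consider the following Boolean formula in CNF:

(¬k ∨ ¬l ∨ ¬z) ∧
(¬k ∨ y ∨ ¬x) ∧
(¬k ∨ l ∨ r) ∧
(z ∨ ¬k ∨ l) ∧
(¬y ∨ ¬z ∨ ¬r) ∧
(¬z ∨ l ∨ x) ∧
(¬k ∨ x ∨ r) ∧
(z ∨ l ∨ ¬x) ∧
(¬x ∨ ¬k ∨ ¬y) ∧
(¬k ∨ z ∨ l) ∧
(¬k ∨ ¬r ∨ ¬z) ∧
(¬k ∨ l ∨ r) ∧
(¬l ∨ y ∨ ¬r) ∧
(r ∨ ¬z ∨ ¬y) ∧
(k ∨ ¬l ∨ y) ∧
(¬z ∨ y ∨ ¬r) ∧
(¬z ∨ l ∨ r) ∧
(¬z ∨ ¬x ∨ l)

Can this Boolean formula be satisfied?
Yes

Yes, the formula is satisfiable.

One satisfying assignment is: l=False, z=False, y=False, r=False, k=False, x=False

Verification: With this assignment, all 18 clauses evaluate to true.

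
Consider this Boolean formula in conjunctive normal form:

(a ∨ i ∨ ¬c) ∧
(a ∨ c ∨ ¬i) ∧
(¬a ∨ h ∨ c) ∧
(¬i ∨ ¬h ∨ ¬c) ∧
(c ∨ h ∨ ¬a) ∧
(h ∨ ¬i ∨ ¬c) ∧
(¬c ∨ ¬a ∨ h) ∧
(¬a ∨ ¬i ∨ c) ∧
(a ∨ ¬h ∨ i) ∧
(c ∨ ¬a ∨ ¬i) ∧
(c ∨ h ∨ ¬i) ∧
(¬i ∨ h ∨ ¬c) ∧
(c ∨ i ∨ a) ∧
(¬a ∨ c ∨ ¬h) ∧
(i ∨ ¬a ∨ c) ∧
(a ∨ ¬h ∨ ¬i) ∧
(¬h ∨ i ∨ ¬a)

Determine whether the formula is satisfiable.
No

No, the formula is not satisfiable.

No assignment of truth values to the variables can make all 17 clauses true simultaneously.

The formula is UNSAT (unsatisfiable).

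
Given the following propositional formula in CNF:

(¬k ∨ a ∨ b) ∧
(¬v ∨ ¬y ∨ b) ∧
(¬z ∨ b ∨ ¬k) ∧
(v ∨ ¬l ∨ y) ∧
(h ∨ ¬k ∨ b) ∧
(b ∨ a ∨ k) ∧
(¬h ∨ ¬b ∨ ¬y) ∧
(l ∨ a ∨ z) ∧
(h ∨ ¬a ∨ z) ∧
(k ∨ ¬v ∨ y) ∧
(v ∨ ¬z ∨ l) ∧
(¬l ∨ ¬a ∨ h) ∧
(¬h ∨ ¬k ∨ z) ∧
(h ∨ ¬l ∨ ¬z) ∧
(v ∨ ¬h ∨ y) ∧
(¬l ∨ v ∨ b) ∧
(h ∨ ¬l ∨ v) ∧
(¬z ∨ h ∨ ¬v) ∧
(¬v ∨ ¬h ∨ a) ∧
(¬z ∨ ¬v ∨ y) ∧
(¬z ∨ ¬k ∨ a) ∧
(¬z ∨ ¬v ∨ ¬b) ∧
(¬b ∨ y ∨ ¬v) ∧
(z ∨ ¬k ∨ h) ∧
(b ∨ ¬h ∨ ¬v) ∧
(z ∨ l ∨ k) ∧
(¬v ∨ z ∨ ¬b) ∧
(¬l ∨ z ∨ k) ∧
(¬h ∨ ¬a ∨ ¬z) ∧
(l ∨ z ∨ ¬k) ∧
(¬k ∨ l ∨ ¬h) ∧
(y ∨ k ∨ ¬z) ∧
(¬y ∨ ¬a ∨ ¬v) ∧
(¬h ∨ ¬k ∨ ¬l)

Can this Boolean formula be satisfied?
No

No, the formula is not satisfiable.

No assignment of truth values to the variables can make all 34 clauses true simultaneously.

The formula is UNSAT (unsatisfiable).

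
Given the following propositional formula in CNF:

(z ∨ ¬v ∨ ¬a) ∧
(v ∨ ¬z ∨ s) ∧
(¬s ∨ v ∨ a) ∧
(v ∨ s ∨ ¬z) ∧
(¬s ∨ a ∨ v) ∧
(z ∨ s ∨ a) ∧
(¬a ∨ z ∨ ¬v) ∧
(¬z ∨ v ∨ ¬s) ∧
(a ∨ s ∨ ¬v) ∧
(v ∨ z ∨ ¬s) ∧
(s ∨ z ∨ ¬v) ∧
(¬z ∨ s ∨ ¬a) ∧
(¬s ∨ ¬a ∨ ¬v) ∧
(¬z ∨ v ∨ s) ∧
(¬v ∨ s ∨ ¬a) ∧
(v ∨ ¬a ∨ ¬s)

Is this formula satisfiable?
Yes

Yes, the formula is satisfiable.

One satisfying assignment is: a=True, v=False, z=False, s=False

Verification: With this assignment, all 16 clauses evaluate to true.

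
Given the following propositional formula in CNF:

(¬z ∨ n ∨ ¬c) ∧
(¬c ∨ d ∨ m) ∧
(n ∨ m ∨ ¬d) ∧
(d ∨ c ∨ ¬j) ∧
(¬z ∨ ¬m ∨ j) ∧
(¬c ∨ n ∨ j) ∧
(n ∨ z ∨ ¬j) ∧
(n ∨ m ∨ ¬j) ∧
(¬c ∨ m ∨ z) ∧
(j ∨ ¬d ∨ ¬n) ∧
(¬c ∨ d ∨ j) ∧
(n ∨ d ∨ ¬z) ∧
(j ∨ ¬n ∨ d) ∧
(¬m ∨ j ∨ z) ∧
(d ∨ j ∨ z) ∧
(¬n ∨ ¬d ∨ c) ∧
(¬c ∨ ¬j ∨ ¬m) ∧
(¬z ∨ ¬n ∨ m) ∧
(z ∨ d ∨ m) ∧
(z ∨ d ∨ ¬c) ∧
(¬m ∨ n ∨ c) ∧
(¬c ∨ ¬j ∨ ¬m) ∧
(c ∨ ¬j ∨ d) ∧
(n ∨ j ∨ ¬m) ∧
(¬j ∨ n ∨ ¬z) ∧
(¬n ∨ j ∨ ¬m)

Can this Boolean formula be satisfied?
No

No, the formula is not satisfiable.

No assignment of truth values to the variables can make all 26 clauses true simultaneously.

The formula is UNSAT (unsatisfiable).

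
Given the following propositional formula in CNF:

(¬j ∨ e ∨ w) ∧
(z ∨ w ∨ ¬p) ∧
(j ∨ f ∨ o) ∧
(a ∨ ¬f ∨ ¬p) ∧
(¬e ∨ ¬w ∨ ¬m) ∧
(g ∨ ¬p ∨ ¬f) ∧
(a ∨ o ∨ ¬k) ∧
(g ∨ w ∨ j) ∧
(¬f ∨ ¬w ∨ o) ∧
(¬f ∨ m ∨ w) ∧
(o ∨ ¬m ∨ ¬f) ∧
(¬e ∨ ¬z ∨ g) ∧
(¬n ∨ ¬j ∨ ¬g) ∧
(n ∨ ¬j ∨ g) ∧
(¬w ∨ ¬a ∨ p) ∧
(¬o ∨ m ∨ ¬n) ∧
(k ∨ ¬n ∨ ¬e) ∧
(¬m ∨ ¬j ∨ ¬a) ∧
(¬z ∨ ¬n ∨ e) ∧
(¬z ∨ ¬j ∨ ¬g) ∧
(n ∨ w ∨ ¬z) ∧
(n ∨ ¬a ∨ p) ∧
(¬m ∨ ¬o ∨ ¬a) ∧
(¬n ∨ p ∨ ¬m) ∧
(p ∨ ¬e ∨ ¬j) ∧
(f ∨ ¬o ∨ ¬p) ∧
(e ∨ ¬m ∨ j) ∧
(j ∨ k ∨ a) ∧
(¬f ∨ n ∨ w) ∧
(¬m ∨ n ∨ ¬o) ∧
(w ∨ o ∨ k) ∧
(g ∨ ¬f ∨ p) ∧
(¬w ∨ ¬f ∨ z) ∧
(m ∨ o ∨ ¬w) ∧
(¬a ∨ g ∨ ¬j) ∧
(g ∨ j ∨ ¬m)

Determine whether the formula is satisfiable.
Yes

Yes, the formula is satisfiable.

One satisfying assignment is: k=True, j=False, e=False, p=False, m=False, w=True, n=False, g=False, a=False, f=False, o=True, z=False

Verification: With this assignment, all 36 clauses evaluate to true.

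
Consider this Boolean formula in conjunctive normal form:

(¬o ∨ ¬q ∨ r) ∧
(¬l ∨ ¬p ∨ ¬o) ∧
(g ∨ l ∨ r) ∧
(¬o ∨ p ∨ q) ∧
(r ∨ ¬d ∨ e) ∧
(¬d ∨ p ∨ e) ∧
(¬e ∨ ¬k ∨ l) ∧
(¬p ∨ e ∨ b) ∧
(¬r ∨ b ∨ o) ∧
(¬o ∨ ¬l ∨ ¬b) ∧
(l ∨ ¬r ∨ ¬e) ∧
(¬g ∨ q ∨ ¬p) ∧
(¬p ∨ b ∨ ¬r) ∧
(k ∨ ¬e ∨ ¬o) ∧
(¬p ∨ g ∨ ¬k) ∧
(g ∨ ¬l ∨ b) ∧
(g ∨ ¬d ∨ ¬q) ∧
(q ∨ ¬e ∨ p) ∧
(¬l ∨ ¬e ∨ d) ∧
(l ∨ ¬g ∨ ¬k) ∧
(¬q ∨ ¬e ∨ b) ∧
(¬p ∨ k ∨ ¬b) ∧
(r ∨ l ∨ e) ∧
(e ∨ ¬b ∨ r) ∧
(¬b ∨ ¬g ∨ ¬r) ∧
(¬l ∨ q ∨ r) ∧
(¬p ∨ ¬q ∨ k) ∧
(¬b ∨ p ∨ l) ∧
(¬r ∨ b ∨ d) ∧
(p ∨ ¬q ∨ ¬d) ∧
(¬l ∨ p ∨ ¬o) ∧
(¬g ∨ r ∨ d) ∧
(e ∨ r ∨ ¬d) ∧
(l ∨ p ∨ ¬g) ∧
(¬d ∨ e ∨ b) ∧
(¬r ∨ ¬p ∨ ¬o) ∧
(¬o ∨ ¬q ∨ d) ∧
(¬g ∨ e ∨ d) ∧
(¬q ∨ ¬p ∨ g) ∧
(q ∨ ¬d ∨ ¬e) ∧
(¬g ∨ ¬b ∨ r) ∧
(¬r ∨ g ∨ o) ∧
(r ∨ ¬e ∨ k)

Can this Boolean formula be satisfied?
No

No, the formula is not satisfiable.

No assignment of truth values to the variables can make all 43 clauses true simultaneously.

The formula is UNSAT (unsatisfiable).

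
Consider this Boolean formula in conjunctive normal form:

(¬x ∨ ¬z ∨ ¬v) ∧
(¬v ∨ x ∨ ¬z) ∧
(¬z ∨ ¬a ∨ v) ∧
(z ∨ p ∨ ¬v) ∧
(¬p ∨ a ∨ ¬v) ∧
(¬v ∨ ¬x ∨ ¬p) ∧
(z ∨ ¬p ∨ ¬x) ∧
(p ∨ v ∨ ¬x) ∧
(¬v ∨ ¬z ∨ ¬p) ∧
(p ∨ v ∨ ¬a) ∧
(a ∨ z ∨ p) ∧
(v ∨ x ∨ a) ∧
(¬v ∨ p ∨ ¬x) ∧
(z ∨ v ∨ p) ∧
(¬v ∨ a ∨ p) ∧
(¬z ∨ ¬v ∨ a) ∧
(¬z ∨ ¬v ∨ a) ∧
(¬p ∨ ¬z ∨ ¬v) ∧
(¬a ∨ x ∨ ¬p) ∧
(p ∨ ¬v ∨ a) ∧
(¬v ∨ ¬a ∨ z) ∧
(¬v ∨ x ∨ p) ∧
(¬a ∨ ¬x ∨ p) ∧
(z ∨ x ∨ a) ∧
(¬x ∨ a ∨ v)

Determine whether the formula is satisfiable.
No

No, the formula is not satisfiable.

No assignment of truth values to the variables can make all 25 clauses true simultaneously.

The formula is UNSAT (unsatisfiable).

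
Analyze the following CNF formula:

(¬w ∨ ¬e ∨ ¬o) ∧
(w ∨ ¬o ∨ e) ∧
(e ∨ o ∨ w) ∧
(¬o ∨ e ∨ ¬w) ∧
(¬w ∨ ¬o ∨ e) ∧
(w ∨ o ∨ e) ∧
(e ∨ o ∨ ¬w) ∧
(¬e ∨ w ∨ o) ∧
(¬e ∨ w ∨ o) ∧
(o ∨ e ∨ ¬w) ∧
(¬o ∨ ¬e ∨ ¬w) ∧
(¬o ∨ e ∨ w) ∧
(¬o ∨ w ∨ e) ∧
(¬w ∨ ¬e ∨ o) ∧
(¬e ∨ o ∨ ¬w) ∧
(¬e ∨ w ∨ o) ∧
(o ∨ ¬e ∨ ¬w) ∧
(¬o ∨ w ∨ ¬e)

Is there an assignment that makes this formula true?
No

No, the formula is not satisfiable.

No assignment of truth values to the variables can make all 18 clauses true simultaneously.

The formula is UNSAT (unsatisfiable).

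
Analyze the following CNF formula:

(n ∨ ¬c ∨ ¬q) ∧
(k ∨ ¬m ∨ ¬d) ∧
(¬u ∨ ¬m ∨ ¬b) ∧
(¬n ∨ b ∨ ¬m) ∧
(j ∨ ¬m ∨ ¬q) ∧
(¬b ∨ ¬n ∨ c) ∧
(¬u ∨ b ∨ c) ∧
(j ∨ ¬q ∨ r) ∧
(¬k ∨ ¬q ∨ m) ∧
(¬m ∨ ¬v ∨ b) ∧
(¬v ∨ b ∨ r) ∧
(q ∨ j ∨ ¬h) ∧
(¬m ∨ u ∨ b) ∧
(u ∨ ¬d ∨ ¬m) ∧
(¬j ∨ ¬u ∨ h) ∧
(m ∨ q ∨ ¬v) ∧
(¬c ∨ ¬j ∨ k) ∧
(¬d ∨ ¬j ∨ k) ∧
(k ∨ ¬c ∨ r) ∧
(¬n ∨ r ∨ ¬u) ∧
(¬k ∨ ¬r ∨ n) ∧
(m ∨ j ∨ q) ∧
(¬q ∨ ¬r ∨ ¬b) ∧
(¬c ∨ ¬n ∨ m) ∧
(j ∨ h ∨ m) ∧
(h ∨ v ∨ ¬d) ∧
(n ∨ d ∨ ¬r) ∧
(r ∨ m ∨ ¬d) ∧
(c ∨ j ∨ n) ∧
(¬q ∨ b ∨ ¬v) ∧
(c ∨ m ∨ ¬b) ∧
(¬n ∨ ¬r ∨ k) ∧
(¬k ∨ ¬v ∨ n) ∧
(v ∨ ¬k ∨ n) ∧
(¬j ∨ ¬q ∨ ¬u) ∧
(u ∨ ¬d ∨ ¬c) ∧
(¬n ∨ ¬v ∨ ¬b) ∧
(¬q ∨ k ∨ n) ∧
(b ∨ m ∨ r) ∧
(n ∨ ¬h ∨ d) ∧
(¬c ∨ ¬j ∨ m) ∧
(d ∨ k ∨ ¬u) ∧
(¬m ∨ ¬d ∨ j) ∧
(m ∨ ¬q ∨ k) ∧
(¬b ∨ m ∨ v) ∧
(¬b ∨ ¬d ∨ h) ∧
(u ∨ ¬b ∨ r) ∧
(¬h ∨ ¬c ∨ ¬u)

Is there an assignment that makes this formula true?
Yes

Yes, the formula is satisfiable.

One satisfying assignment is: u=False, h=False, k=True, d=False, j=False, m=True, q=False, v=False, c=True, b=True, n=True, r=True

Verification: With this assignment, all 48 clauses evaluate to true.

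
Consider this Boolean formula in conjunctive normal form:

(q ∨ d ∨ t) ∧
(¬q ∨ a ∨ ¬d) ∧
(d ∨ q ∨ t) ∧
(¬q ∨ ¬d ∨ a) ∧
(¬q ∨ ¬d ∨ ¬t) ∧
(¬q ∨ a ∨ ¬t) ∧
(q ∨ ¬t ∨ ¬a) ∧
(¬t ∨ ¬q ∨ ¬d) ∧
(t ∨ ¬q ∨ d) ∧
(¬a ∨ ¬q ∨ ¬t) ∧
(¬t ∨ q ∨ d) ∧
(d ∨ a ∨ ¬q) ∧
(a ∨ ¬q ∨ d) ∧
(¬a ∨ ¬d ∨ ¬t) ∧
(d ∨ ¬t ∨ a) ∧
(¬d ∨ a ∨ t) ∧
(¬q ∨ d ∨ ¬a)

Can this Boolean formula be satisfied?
Yes

Yes, the formula is satisfiable.

One satisfying assignment is: q=False, a=False, t=True, d=True

Verification: With this assignment, all 17 clauses evaluate to true.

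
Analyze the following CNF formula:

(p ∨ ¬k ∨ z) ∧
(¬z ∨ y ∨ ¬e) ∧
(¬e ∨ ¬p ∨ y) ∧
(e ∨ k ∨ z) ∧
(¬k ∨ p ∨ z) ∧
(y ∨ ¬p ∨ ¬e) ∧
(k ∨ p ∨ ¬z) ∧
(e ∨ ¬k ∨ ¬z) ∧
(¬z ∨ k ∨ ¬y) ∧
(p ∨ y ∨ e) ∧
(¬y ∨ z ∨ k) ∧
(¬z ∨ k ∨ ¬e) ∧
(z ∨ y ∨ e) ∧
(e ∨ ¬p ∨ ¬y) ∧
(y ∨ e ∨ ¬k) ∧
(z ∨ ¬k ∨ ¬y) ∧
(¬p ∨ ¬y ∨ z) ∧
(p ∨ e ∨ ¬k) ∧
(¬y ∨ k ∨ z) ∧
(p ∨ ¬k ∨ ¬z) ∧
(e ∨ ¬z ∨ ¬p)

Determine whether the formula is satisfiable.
Yes

Yes, the formula is satisfiable.

One satisfying assignment is: k=False, e=True, y=False, p=False, z=False

Verification: With this assignment, all 21 clauses evaluate to true.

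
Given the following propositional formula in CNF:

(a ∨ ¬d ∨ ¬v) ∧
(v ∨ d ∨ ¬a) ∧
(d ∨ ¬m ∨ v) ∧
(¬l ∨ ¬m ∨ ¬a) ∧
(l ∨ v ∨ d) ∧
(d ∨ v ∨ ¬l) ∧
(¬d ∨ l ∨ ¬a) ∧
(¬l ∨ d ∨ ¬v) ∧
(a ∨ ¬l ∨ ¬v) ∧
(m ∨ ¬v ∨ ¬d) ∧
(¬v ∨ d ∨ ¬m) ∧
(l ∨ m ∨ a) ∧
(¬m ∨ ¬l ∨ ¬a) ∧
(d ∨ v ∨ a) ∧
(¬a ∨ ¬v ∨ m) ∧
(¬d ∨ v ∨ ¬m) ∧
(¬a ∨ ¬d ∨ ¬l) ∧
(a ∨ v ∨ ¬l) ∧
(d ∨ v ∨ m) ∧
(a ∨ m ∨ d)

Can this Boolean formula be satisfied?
No

No, the formula is not satisfiable.

No assignment of truth values to the variables can make all 20 clauses true simultaneously.

The formula is UNSAT (unsatisfiable).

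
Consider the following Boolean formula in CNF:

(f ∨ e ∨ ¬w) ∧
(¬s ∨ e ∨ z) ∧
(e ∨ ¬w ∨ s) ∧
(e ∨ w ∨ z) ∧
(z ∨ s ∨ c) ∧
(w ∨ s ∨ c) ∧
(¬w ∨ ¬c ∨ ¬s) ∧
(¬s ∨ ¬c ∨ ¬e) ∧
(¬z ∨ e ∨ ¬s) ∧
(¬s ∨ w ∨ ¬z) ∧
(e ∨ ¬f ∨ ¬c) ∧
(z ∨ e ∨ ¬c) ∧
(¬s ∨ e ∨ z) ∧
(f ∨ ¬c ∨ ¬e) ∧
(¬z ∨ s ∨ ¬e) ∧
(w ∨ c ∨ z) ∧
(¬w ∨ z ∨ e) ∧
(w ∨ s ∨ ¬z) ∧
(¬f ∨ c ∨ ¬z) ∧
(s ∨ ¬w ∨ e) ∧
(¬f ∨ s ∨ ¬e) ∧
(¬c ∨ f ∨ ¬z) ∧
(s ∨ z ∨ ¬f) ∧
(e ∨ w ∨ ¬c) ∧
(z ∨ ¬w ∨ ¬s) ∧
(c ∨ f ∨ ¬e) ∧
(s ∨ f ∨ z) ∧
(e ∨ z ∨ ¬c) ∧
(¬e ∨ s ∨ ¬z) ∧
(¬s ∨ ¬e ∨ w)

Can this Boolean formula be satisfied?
No

No, the formula is not satisfiable.

No assignment of truth values to the variables can make all 30 clauses true simultaneously.

The formula is UNSAT (unsatisfiable).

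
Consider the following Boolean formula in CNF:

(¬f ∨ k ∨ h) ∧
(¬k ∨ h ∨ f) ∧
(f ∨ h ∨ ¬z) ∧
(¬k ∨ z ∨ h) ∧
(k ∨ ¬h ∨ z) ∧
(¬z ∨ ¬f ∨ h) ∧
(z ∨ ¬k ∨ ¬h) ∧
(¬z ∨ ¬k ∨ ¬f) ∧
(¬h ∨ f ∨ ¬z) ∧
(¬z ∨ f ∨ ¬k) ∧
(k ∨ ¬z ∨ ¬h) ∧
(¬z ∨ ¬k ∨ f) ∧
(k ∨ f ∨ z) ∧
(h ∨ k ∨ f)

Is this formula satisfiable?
No

No, the formula is not satisfiable.

No assignment of truth values to the variables can make all 14 clauses true simultaneously.

The formula is UNSAT (unsatisfiable).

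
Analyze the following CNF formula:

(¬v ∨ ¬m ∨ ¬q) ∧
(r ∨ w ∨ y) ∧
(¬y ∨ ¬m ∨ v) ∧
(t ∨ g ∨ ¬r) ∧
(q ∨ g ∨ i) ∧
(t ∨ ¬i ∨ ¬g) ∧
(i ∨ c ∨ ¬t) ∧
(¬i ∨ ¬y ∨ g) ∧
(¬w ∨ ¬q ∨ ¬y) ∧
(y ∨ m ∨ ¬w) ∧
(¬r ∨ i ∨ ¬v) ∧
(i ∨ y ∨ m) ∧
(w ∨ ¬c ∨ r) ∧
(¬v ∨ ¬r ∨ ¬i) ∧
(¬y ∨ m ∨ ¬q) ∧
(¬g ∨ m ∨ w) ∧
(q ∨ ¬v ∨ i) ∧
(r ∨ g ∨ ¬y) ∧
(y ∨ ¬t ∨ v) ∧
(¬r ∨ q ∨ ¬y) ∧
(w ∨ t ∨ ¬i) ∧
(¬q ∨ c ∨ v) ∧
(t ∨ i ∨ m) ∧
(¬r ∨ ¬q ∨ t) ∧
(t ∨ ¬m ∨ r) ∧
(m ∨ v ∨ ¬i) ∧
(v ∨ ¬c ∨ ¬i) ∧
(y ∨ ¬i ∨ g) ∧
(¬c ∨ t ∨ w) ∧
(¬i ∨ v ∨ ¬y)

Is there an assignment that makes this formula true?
Yes

Yes, the formula is satisfiable.

One satisfying assignment is: v=False, y=False, m=True, c=False, g=True, r=True, q=False, i=False, t=False, w=False

Verification: With this assignment, all 30 clauses evaluate to true.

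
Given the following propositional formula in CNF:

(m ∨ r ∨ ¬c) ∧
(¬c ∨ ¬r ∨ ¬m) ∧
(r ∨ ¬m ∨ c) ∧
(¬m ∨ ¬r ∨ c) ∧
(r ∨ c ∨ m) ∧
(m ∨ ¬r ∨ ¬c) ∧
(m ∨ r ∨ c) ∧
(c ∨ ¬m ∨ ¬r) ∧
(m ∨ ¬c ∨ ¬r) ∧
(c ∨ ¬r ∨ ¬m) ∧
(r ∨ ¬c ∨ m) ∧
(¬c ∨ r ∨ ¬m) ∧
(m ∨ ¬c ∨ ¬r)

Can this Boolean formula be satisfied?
Yes

Yes, the formula is satisfiable.

One satisfying assignment is: c=False, r=True, m=False

Verification: With this assignment, all 13 clauses evaluate to true.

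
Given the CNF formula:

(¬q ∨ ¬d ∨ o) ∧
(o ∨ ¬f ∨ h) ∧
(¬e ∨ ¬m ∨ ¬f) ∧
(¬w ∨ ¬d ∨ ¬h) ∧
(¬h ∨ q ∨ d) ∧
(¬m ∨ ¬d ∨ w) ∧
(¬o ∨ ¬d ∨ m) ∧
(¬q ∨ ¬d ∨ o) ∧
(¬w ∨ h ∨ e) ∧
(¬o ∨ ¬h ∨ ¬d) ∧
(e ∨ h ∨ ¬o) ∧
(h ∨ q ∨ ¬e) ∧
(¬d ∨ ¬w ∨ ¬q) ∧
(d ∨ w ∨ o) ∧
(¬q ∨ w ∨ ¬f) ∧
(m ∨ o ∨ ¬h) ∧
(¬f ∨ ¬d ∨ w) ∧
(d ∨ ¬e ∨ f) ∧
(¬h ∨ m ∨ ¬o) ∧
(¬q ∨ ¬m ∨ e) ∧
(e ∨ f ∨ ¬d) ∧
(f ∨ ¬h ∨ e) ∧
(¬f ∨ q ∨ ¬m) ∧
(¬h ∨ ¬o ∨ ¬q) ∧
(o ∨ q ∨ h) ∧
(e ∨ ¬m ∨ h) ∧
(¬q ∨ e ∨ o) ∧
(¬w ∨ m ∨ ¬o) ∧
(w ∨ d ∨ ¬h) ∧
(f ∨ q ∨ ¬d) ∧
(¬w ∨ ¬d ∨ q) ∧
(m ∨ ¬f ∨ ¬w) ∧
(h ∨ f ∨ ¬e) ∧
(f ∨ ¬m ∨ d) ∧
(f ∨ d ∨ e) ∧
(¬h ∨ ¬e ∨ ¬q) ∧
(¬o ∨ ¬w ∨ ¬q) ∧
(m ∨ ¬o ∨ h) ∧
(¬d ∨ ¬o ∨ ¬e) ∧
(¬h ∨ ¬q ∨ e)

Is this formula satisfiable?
No

No, the formula is not satisfiable.

No assignment of truth values to the variables can make all 40 clauses true simultaneously.

The formula is UNSAT (unsatisfiable).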